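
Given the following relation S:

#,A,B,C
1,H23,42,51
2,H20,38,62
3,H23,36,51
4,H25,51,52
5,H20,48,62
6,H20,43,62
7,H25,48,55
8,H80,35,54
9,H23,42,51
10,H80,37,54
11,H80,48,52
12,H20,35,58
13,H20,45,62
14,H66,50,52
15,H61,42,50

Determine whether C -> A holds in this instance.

C=51: rows 1, 3, 9 → A = H23, H23, H23 ✓
C=62: rows 2, 5, 6, 13 → A = H20, H20, H20, H20 ✓
C=52: rows 4, 11, 14 → A takes values {H25, H80, H66} — violation
C=55: row 7 → A = H25 ✓
C=54: rows 8, 10 → A = H80, H80 ✓
C=58: row 12 → A = H20 ✓
C=50: row 15 → A = H61 ✓
Two rows agree on C but differ on A, so C -> A does not hold.

No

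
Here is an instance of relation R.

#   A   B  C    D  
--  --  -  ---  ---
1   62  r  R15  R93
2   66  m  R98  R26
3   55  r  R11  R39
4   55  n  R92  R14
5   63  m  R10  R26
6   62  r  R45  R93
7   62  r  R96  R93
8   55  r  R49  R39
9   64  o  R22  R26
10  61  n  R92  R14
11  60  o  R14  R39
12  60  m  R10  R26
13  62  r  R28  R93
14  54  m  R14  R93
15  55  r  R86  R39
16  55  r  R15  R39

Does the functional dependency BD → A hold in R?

(B=r, D=R93): rows 1, 6, 7, 13 → A = 62, 62, 62, 62 ✓
(B=m, D=R26): rows 2, 5, 12 → A takes values {66, 63, 60} — violation
(B=r, D=R39): rows 3, 8, 15, 16 → A = 55, 55, 55, 55 ✓
(B=n, D=R14): rows 4, 10 → A takes values {55, 61} — violation
(B=o, D=R26): row 9 → A = 64 ✓
(B=o, D=R39): row 11 → A = 60 ✓
(B=m, D=R93): row 14 → A = 54 ✓
Two rows agree on BD but differ on A, so BD → A does not hold.

No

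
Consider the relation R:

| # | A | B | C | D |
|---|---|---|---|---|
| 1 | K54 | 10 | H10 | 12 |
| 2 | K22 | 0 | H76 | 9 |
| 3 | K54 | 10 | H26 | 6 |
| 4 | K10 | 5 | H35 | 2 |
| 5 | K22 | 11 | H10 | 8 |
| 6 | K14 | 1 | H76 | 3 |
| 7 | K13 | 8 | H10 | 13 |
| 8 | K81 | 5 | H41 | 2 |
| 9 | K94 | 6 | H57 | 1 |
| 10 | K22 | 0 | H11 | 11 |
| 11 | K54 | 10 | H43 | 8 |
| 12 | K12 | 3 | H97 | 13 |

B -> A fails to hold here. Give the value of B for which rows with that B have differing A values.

B=10: rows 1, 3, 11 → A = K54, K54, K54 ✓
B=0: rows 2, 10 → A = K22, K22 ✓
B=5: rows 4, 8 → A takes values {K10, K81} — violation
B=11: row 5 → A = K22 ✓
B=1: row 6 → A = K14 ✓
B=8: row 7 → A = K13 ✓
B=6: row 9 → A = K94 ✓
B=3: row 12 → A = K12 ✓
The only B value with inconsistent A is B=5.

5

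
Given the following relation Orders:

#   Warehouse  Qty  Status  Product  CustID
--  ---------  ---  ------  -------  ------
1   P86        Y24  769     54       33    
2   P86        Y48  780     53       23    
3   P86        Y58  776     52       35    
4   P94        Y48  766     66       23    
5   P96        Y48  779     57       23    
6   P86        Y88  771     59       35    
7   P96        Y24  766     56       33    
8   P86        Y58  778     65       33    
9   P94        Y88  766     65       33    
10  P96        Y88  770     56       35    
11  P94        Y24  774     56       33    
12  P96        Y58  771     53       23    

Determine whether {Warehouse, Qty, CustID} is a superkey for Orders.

All 12 rows have distinct {Warehouse, Qty, CustID} values, so {Warehouse, Qty, CustID} → (all attributes) holds and {Warehouse, Qty, CustID} is a superkey.

Yes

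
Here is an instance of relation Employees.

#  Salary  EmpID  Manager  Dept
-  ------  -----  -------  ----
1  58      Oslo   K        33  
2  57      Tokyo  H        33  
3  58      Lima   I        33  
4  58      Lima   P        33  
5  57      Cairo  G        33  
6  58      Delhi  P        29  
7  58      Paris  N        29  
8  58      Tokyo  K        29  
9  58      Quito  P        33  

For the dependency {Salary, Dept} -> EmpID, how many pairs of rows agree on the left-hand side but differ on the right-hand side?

(Salary=58, Dept=33): violating pairs (1,3), (1,4), (1,9), (3,9), (4,9) — 5 pairs.
(Salary=57, Dept=33): violating pairs (2,5) — 1 pair.
(Salary=58, Dept=29): violating pairs (6,7), (6,8), (7,8) — 3 pairs.

9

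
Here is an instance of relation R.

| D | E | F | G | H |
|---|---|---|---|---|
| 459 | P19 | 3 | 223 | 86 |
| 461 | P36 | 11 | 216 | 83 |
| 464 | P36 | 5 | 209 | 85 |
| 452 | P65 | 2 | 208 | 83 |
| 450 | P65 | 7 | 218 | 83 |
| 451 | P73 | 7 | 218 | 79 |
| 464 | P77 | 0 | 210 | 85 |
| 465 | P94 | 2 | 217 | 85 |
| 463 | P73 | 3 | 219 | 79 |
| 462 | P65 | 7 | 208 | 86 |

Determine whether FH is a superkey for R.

All 10 rows have distinct FH values, so FH → (all attributes) holds and FH is a superkey.

Yes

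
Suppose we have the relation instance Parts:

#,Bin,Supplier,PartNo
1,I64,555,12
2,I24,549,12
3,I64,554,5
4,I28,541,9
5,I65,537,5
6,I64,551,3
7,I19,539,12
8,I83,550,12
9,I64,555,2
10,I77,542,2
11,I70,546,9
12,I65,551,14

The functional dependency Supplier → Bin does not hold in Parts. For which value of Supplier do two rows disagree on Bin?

Supplier=555: rows 1, 9 → Bin = I64, I64 ✓
Supplier=549: row 2 → Bin = I24 ✓
Supplier=554: row 3 → Bin = I64 ✓
Supplier=541: row 4 → Bin = I28 ✓
Supplier=537: row 5 → Bin = I65 ✓
Supplier=551: rows 6, 12 → Bin takes values {I64, I65} — violation
Supplier=539: row 7 → Bin = I19 ✓
Supplier=550: row 8 → Bin = I83 ✓
Supplier=542: row 10 → Bin = I77 ✓
Supplier=546: row 11 → Bin = I70 ✓
The only Supplier value with inconsistent Bin is Supplier=551.

551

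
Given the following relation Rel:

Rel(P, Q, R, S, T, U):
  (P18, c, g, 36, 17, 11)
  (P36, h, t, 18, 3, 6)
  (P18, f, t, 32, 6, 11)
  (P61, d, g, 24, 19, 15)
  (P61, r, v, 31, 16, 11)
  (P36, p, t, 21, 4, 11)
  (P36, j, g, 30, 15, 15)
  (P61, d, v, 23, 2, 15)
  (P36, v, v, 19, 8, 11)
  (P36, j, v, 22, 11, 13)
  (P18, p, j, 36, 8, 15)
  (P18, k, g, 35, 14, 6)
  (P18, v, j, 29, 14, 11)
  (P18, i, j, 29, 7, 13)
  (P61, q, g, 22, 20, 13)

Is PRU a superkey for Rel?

Yes

All 15 rows have distinct PRU values, so PRU → (all attributes) holds and PRU is a superkey.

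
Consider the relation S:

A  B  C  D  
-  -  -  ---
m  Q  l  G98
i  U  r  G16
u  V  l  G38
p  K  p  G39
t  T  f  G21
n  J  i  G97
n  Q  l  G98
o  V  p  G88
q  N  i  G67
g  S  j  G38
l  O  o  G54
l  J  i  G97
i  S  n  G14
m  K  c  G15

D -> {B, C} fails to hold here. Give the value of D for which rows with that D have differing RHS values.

D=G98: 2 rows → {B,C} = (Q, l), (Q, l) ✓
D=G16: 1 row → {B,C} = (U, r) ✓
D=G38: 2 rows → {B,C} takes values {(V, l), (S, j)} — violation
D=G39: 1 row → {B,C} = (K, p) ✓
D=G21: 1 row → {B,C} = (T, f) ✓
D=G97: 2 rows → {B,C} = (J, i), (J, i) ✓
D=G88: 1 row → {B,C} = (V, p) ✓
D=G67: 1 row → {B,C} = (N, i) ✓
D=G54: 1 row → {B,C} = (O, o) ✓
D=G14: 1 row → {B,C} = (S, n) ✓
D=G15: 1 row → {B,C} = (K, c) ✓
The only D value with inconsistent RHS is D=G38.

G38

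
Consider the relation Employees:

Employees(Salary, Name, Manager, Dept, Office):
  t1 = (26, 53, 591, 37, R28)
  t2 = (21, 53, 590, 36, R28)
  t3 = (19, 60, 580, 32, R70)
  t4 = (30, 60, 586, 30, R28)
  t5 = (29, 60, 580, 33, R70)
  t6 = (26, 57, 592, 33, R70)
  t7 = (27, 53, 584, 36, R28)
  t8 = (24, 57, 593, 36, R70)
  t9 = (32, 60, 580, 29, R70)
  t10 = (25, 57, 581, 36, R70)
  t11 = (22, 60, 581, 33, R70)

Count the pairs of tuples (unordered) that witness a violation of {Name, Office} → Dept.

9

(Name=53, Office=R28): violating pairs (1,2), (1,7) — 2 pairs.
(Name=60, Office=R70): violating pairs (3,5), (3,9), (3,11), (5,9), (9,11) — 5 pairs.
(Name=57, Office=R70): violating pairs (6,8), (6,10) — 2 pairs.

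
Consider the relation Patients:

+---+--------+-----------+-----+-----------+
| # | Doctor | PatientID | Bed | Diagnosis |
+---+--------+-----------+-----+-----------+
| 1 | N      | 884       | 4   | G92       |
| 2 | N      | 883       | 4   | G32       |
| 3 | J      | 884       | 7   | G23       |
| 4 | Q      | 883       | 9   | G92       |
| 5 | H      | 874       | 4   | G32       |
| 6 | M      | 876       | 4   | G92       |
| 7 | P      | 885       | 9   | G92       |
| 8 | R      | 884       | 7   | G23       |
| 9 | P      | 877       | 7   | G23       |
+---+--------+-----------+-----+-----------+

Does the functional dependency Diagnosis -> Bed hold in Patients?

Diagnosis=G92: rows 1, 4, 6, 7 → Bed takes values {4, 9} — violation
Diagnosis=G32: rows 2, 5 → Bed = 4, 4 ✓
Diagnosis=G23: rows 3, 8, 9 → Bed = 7, 7, 7 ✓
Two rows agree on Diagnosis but differ on Bed, so Diagnosis -> Bed does not hold.

No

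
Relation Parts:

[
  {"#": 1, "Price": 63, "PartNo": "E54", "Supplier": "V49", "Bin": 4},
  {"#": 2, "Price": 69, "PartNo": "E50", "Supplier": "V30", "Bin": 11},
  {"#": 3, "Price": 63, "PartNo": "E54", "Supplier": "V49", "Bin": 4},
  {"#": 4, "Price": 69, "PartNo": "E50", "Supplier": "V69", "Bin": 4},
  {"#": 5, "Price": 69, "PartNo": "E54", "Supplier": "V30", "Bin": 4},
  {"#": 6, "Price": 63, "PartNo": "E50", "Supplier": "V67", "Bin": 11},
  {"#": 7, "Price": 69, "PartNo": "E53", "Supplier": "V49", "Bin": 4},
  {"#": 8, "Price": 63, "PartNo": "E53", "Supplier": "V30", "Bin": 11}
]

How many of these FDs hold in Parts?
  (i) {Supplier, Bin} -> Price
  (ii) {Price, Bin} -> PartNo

0

(i) {Supplier, Bin} -> Price: (Supplier=V49, Bin=4): rows 1, 3, 7 → Price takes values {63, 69} — violation; (Supplier=V30, Bin=11): rows 2, 8 → Price takes values {69, 63} — violation — fails.
(ii) {Price, Bin} -> PartNo: (Price=69, Bin=4): rows 4, 5, 7 → PartNo takes values {E50, E54, E53} — violation; (Price=63, Bin=11): rows 6, 8 → PartNo takes values {E50, E53} — violation — fails.
None of the 2 dependencies hold.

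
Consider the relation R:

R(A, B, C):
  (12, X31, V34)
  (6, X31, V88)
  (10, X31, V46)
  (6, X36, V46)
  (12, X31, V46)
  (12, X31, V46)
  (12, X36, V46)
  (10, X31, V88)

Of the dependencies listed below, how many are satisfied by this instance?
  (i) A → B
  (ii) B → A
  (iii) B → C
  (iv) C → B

(i) A → B: A=12: 4 rows → B takes values {X31, X36} — violation; A=6: 2 rows → B takes values {X31, X36} — violation — fails.
(ii) B → A: B=X31: 6 rows → A takes values {12, 6, 10} — violation; B=X36: 2 rows → A takes values {6, 12} — violation — fails.
(iii) B → C: B=X31: 6 rows → C takes values {V34, V88, V46} — violation — fails.
(iv) C → B: C=V46: 5 rows → B takes values {X31, X36} — violation — fails.
None of the 4 dependencies hold.

0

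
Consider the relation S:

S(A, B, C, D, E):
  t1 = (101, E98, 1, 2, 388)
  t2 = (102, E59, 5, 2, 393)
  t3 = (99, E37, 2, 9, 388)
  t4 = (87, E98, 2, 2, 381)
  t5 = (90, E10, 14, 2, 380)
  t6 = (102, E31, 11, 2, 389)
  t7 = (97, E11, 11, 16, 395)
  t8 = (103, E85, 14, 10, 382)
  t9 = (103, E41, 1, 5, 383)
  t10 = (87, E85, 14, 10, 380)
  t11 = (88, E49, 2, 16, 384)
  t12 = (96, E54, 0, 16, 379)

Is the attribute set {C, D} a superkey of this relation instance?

Rows 8 and 10 have the same {C, D} value (C=14, D=10) but are distinct tuples, so {C, D} does not determine every attribute — not a superkey.

No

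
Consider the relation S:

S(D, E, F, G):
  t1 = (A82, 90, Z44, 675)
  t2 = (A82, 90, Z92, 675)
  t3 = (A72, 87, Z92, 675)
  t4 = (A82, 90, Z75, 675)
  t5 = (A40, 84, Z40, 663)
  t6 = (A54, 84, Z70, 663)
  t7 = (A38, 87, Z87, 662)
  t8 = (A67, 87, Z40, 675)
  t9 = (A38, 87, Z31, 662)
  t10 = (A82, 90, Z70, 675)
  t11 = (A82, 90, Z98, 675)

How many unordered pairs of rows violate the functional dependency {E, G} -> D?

(E=90, G=675): all 5 rows agree on D — 0 pairs.
(E=87, G=675): violating pairs (3,8) — 1 pair.
(E=84, G=663): violating pairs (5,6) — 1 pair.
(E=87, G=662): all 2 rows agree on D — 0 pairs.

2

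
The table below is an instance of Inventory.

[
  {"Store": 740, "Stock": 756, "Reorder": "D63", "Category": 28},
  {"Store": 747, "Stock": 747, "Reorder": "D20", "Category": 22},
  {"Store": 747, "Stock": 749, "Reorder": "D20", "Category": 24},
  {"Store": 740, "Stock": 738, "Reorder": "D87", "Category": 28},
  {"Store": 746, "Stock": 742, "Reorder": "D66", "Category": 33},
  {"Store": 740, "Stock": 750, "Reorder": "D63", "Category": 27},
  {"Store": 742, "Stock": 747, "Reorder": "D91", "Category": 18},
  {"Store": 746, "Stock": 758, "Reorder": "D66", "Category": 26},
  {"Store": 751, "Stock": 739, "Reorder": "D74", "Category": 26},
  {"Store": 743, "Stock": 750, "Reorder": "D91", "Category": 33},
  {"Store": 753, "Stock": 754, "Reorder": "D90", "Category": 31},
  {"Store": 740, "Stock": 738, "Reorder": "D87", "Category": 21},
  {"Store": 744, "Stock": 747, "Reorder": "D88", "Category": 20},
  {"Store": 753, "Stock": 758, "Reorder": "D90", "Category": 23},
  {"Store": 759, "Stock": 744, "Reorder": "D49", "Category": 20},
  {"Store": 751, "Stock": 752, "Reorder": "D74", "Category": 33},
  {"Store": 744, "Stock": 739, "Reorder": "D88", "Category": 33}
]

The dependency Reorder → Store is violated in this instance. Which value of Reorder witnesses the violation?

D91

Reorder=D63: 2 rows → Store = 740, 740 ✓
Reorder=D20: 2 rows → Store = 747, 747 ✓
Reorder=D87: 2 rows → Store = 740, 740 ✓
Reorder=D66: 2 rows → Store = 746, 746 ✓
Reorder=D91: 2 rows → Store takes values {742, 743} — violation
Reorder=D74: 2 rows → Store = 751, 751 ✓
Reorder=D90: 2 rows → Store = 753, 753 ✓
Reorder=D88: 2 rows → Store = 744, 744 ✓
Reorder=D49: 1 row → Store = 759 ✓
The only Reorder value with inconsistent Store is Reorder=D91.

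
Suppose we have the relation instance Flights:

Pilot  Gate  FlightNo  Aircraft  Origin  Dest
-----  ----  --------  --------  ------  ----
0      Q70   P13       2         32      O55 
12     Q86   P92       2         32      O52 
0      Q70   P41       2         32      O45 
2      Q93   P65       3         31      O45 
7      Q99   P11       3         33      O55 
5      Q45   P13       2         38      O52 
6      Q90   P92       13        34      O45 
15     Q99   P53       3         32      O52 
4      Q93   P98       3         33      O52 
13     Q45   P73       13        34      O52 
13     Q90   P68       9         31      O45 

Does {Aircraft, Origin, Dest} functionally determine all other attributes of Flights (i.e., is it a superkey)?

Yes

All 11 rows have distinct {Aircraft, Origin, Dest} values, so {Aircraft, Origin, Dest} → (all attributes) holds and {Aircraft, Origin, Dest} is a superkey.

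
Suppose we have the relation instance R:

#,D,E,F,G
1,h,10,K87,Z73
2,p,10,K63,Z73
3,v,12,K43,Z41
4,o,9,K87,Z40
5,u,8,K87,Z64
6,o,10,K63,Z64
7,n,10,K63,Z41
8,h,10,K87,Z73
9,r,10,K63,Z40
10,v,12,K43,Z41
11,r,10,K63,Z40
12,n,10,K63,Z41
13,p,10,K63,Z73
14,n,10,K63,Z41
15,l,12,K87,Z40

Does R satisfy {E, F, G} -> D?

Yes

(E=10, F=K87, G=Z73): rows 1, 8 → D = h, h ✓
(E=10, F=K63, G=Z73): rows 2, 13 → D = p, p ✓
(E=12, F=K43, G=Z41): rows 3, 10 → D = v, v ✓
(E=9, F=K87, G=Z40): row 4 → D = o ✓
(E=8, F=K87, G=Z64): row 5 → D = u ✓
(E=10, F=K63, G=Z64): row 6 → D = o ✓
(E=10, F=K63, G=Z41): rows 7, 12, 14 → D = n, n, n ✓
(E=10, F=K63, G=Z40): rows 9, 11 → D = r, r ✓
(E=12, F=K87, G=Z40): row 15 → D = l ✓
Every {E, F, G} value is associated with a single D value, so {E, F, G} -> D holds.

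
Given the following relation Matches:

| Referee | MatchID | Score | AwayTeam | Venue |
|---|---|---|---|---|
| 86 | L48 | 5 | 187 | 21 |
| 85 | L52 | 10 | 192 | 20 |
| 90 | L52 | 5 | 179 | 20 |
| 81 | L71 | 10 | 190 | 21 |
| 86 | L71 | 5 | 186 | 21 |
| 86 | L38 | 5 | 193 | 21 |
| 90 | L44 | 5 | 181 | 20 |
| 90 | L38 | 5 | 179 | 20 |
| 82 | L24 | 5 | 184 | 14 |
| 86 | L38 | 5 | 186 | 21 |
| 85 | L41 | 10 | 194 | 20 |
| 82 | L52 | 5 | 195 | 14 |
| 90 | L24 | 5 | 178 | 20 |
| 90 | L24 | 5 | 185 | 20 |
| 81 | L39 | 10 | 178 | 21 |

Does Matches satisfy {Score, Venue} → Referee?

(Score=5, Venue=21): 4 rows → Referee = 86, 86, 86, 86 ✓
(Score=10, Venue=20): 2 rows → Referee = 85, 85 ✓
(Score=5, Venue=20): 5 rows → Referee = 90, 90, 90, 90, 90 ✓
(Score=10, Venue=21): 2 rows → Referee = 81, 81 ✓
(Score=5, Venue=14): 2 rows → Referee = 82, 82 ✓
Every {Score, Venue} value is associated with a single Referee value, so {Score, Venue} → Referee holds.

Yes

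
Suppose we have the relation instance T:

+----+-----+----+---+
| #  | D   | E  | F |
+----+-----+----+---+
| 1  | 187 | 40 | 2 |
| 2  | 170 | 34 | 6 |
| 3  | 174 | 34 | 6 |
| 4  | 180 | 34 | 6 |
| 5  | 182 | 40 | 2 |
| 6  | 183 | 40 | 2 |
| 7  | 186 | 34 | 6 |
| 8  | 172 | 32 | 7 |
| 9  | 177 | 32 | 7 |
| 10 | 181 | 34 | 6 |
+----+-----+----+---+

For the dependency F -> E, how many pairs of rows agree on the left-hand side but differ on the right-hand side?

F=2: all 3 rows agree on E — 0 pairs.
F=6: all 5 rows agree on E — 0 pairs.
F=7: all 2 rows agree on E — 0 pairs.

0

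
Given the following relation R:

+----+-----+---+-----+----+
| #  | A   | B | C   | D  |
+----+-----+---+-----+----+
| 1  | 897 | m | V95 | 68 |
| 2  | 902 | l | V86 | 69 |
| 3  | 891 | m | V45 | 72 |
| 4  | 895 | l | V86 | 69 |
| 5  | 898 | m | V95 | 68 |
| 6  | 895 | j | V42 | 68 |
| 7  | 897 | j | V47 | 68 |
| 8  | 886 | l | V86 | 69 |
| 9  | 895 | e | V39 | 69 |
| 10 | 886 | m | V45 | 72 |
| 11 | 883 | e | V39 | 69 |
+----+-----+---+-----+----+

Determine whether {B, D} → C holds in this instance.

No

(B=m, D=68): rows 1, 5 → C = V95, V95 ✓
(B=l, D=69): rows 2, 4, 8 → C = V86, V86, V86 ✓
(B=m, D=72): rows 3, 10 → C = V45, V45 ✓
(B=j, D=68): rows 6, 7 → C takes values {V42, V47} — violation
(B=e, D=69): rows 9, 11 → C = V39, V39 ✓
Two rows agree on {B, D} but differ on C, so {B, D} → C does not hold.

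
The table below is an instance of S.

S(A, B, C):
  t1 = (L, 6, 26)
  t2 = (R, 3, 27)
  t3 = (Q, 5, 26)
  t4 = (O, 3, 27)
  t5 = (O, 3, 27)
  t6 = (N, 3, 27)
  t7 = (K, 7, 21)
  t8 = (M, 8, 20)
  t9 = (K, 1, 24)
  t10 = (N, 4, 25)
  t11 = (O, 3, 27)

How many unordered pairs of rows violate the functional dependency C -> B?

1

C=26: violating pairs (1,3) — 1 pair.
C=27: all 5 rows agree on B — 0 pairs.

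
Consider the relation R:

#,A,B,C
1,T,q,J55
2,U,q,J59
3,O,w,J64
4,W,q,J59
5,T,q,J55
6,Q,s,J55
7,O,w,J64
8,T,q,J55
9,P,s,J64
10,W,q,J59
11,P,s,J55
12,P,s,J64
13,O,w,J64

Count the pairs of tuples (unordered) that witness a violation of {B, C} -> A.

(B=q, C=J55): all 3 rows agree on A — 0 pairs.
(B=q, C=J59): violating pairs (2,4), (2,10) — 2 pairs.
(B=w, C=J64): all 3 rows agree on A — 0 pairs.
(B=s, C=J55): violating pairs (6,11) — 1 pair.
(B=s, C=J64): all 2 rows agree on A — 0 pairs.

3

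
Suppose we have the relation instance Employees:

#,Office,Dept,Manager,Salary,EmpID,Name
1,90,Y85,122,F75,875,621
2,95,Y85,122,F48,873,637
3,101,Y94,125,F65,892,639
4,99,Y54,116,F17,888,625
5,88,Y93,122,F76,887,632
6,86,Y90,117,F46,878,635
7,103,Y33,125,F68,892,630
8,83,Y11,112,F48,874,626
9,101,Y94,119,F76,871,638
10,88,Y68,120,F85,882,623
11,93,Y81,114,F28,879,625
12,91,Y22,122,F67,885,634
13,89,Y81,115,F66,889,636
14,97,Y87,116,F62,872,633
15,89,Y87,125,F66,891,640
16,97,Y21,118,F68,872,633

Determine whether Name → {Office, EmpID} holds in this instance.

Name=621: row 1 → {Office,EmpID} = (90, 875) ✓
Name=637: row 2 → {Office,EmpID} = (95, 873) ✓
Name=639: row 3 → {Office,EmpID} = (101, 892) ✓
Name=625: rows 4, 11 → {Office,EmpID} takes values {(99, 888), (93, 879)} — violation
Name=632: row 5 → {Office,EmpID} = (88, 887) ✓
Name=635: row 6 → {Office,EmpID} = (86, 878) ✓
Name=630: row 7 → {Office,EmpID} = (103, 892) ✓
Name=626: row 8 → {Office,EmpID} = (83, 874) ✓
Name=638: row 9 → {Office,EmpID} = (101, 871) ✓
Name=623: row 10 → {Office,EmpID} = (88, 882) ✓
Name=634: row 12 → {Office,EmpID} = (91, 885) ✓
Name=636: row 13 → {Office,EmpID} = (89, 889) ✓
Name=633: rows 14, 16 → {Office,EmpID} = (97, 872), (97, 872) ✓
Name=640: row 15 → {Office,EmpID} = (89, 891) ✓
Two rows agree on Name but differ on {Office, EmpID}, so Name → {Office, EmpID} does not hold.

No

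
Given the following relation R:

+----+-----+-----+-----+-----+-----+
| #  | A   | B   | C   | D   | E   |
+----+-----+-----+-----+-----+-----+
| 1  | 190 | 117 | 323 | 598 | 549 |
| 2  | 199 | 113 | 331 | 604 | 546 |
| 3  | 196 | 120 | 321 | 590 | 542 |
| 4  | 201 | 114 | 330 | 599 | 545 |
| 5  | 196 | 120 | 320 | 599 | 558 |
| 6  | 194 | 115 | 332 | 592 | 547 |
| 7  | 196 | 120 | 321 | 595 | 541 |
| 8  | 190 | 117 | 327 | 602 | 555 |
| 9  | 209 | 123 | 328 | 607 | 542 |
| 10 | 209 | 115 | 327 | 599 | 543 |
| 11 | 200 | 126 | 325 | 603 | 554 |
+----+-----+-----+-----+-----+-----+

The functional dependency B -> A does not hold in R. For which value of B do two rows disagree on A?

115

B=117: rows 1, 8 → A = 190, 190 ✓
B=113: row 2 → A = 199 ✓
B=120: rows 3, 5, 7 → A = 196, 196, 196 ✓
B=114: row 4 → A = 201 ✓
B=115: rows 6, 10 → A takes values {194, 209} — violation
B=123: row 9 → A = 209 ✓
B=126: row 11 → A = 200 ✓
The only B value with inconsistent A is B=115.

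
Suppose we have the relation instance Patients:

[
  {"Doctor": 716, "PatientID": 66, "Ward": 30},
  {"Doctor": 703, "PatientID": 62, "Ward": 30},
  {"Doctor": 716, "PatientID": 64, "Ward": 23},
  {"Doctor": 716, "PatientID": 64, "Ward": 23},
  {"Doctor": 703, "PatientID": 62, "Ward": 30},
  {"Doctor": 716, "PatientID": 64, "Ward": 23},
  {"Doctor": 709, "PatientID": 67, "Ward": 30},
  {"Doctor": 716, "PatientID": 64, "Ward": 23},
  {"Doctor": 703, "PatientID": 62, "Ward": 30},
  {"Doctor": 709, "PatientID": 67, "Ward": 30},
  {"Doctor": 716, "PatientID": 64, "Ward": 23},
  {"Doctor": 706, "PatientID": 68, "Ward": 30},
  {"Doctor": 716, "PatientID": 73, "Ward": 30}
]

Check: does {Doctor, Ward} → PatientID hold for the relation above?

(Doctor=716, Ward=30): 2 rows → PatientID takes values {66, 73} — violation
(Doctor=703, Ward=30): 3 rows → PatientID = 62, 62, 62 ✓
(Doctor=716, Ward=23): 5 rows → PatientID = 64, 64, 64, 64, 64 ✓
(Doctor=709, Ward=30): 2 rows → PatientID = 67, 67 ✓
(Doctor=706, Ward=30): 1 row → PatientID = 68 ✓
Two rows agree on {Doctor, Ward} but differ on PatientID, so {Doctor, Ward} → PatientID does not hold.

No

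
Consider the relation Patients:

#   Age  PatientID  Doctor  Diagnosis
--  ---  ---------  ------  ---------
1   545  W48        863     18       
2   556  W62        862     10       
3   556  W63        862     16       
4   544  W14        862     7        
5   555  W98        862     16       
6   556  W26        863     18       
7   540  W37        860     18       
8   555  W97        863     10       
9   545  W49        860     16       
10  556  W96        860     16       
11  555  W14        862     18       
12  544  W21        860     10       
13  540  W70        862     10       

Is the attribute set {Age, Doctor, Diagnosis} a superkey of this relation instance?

All 13 rows have distinct {Age, Doctor, Diagnosis} values, so {Age, Doctor, Diagnosis} → (all attributes) holds and {Age, Doctor, Diagnosis} is a superkey.

Yes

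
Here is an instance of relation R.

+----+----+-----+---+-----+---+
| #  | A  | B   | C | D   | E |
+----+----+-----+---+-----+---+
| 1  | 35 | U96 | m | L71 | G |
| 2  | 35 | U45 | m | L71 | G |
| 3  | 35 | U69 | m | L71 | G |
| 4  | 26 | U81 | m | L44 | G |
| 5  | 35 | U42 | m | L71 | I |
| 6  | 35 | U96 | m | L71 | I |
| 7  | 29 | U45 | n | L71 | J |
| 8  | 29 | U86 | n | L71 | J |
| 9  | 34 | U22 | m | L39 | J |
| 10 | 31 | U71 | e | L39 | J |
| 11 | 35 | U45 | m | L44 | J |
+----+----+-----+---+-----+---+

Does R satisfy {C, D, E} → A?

Yes

(C=m, D=L71, E=G): rows 1, 2, 3 → A = 35, 35, 35 ✓
(C=m, D=L44, E=G): row 4 → A = 26 ✓
(C=m, D=L71, E=I): rows 5, 6 → A = 35, 35 ✓
(C=n, D=L71, E=J): rows 7, 8 → A = 29, 29 ✓
(C=m, D=L39, E=J): row 9 → A = 34 ✓
(C=e, D=L39, E=J): row 10 → A = 31 ✓
(C=m, D=L44, E=J): row 11 → A = 35 ✓
Every {C, D, E} value is associated with a single A value, so {C, D, E} → A holds.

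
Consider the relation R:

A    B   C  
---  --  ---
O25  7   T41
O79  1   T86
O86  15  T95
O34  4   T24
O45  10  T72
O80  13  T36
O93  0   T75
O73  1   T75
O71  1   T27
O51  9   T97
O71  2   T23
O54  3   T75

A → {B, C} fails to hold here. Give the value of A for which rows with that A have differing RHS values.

O71

A=O25: 1 row → {B,C} = (7, T41) ✓
A=O79: 1 row → {B,C} = (1, T86) ✓
A=O86: 1 row → {B,C} = (15, T95) ✓
A=O34: 1 row → {B,C} = (4, T24) ✓
A=O45: 1 row → {B,C} = (10, T72) ✓
A=O80: 1 row → {B,C} = (13, T36) ✓
A=O93: 1 row → {B,C} = (0, T75) ✓
A=O73: 1 row → {B,C} = (1, T75) ✓
A=O71: 2 rows → {B,C} takes values {(1, T27), (2, T23)} — violation
A=O51: 1 row → {B,C} = (9, T97) ✓
A=O54: 1 row → {B,C} = (3, T75) ✓
The only A value with inconsistent RHS is A=O71.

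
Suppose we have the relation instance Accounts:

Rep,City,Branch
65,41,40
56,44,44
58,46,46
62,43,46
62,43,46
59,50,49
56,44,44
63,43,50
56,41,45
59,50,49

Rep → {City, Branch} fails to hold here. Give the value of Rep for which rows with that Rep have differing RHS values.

56

Rep=65: 1 row → {City,Branch} = (41, 40) ✓
Rep=56: 3 rows → {City,Branch} takes values {(44, 44), (41, 45)} — violation
Rep=58: 1 row → {City,Branch} = (46, 46) ✓
Rep=62: 2 rows → {City,Branch} = (43, 46), (43, 46) ✓
Rep=59: 2 rows → {City,Branch} = (50, 49), (50, 49) ✓
Rep=63: 1 row → {City,Branch} = (43, 50) ✓
The only Rep value with inconsistent RHS is Rep=56.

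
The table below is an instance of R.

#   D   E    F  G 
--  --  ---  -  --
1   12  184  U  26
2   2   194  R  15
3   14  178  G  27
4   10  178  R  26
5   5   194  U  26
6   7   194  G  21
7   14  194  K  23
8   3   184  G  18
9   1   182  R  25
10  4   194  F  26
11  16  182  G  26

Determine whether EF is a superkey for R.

All 11 rows have distinct EF values, so EF → (all attributes) holds and EF is a superkey.

Yes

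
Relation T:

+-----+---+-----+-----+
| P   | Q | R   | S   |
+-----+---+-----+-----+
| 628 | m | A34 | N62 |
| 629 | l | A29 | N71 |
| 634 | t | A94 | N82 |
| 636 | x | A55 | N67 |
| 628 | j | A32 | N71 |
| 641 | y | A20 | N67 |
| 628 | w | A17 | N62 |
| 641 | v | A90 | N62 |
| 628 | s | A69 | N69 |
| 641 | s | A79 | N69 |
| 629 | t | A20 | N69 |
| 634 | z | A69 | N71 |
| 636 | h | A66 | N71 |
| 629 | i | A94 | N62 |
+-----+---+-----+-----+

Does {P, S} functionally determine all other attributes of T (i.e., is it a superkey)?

No

Two distinct rows share (P=628, S=N62), so {P, S} does not determine every attribute — not a superkey.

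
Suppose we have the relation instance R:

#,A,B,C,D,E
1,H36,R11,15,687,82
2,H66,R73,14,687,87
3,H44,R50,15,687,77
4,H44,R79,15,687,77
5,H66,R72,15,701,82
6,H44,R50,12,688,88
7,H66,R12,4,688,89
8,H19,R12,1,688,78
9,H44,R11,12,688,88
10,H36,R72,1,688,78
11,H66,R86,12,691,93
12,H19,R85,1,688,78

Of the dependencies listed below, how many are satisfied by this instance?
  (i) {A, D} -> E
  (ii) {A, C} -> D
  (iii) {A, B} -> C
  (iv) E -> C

3

(i) {A, D} -> E: every LHS value maps to a single RHS value — holds.
(ii) {A, C} -> D: every LHS value maps to a single RHS value — holds.
(iii) {A, B} -> C: (A=H44, B=R50): rows 3, 6 → C takes values {15, 12} — violation — fails.
(iv) E -> C: every LHS value maps to a single RHS value — holds.
3 of the 4 dependencies hold.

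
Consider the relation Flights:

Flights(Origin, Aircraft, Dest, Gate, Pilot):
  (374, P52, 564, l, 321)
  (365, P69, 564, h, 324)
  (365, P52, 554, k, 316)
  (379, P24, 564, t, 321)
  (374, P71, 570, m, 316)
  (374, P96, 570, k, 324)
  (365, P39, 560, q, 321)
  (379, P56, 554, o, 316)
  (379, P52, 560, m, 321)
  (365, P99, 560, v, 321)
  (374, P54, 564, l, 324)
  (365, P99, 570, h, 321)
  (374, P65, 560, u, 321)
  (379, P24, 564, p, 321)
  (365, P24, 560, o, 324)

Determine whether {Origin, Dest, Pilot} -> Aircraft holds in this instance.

(Origin=374, Dest=564, Pilot=321): 1 row → Aircraft = P52 ✓
(Origin=365, Dest=564, Pilot=324): 1 row → Aircraft = P69 ✓
(Origin=365, Dest=554, Pilot=316): 1 row → Aircraft = P52 ✓
(Origin=379, Dest=564, Pilot=321): 2 rows → Aircraft = P24, P24 ✓
(Origin=374, Dest=570, Pilot=316): 1 row → Aircraft = P71 ✓
(Origin=374, Dest=570, Pilot=324): 1 row → Aircraft = P96 ✓
(Origin=365, Dest=560, Pilot=321): 2 rows → Aircraft takes values {P39, P99} — violation
(Origin=379, Dest=554, Pilot=316): 1 row → Aircraft = P56 ✓
(Origin=379, Dest=560, Pilot=321): 1 row → Aircraft = P52 ✓
(Origin=374, Dest=564, Pilot=324): 1 row → Aircraft = P54 ✓
(Origin=365, Dest=570, Pilot=321): 1 row → Aircraft = P99 ✓
(Origin=374, Dest=560, Pilot=321): 1 row → Aircraft = P65 ✓
(Origin=365, Dest=560, Pilot=324): 1 row → Aircraft = P24 ✓
Two rows agree on {Origin, Dest, Pilot} but differ on Aircraft, so {Origin, Dest, Pilot} -> Aircraft does not hold.

No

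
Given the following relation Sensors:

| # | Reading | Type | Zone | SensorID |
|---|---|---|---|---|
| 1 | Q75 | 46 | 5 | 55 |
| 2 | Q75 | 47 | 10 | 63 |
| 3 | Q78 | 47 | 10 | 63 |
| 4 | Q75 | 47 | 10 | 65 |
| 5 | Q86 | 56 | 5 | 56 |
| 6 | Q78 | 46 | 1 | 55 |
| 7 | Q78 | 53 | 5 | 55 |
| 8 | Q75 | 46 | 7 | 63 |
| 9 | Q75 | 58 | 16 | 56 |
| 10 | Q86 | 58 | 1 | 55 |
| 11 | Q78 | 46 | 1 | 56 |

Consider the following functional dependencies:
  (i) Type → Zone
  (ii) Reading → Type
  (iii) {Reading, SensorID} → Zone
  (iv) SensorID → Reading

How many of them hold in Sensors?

0

(i) Type → Zone: Type=46: rows 1, 6, 8, 11 → Zone takes values {5, 1, 7} — violation; Type=58: rows 9, 10 → Zone takes values {16, 1} — violation — fails.
(ii) Reading → Type: Reading=Q75: rows 1, 2, 4, 8, 9 → Type takes values {46, 47, 58} — violation; Reading=Q78: rows 3, 6, 7, 11 → Type takes values {47, 46, 53} — violation; Reading=Q86: rows 5, 10 → Type takes values {56, 58} — violation — fails.
(iii) {Reading, SensorID} → Zone: (Reading=Q75, SensorID=63): rows 2, 8 → Zone takes values {10, 7} — violation; (Reading=Q78, SensorID=55): rows 6, 7 → Zone takes values {1, 5} — violation — fails.
(iv) SensorID → Reading: SensorID=55: rows 1, 6, 7, 10 → Reading takes values {Q75, Q78, Q86} — violation; SensorID=63: rows 2, 3, 8 → Reading takes values {Q75, Q78} — violation; SensorID=56: rows 5, 9, 11 → Reading takes values {Q86, Q75, Q78} — violation — fails.
None of the 4 dependencies hold.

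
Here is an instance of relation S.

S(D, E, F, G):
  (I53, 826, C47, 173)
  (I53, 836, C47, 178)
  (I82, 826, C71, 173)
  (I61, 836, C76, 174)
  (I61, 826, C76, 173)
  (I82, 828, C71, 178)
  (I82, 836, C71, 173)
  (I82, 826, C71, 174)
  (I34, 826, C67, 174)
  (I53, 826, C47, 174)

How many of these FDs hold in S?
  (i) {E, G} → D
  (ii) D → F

1

(i) {E, G} → D: (E=826, G=173): 3 rows → D takes values {I53, I82, I61} — violation; (E=826, G=174): 3 rows → D takes values {I82, I34, I53} — violation — fails.
(ii) D → F: every LHS value maps to a single RHS value — holds.
1 of the 2 dependencies holds.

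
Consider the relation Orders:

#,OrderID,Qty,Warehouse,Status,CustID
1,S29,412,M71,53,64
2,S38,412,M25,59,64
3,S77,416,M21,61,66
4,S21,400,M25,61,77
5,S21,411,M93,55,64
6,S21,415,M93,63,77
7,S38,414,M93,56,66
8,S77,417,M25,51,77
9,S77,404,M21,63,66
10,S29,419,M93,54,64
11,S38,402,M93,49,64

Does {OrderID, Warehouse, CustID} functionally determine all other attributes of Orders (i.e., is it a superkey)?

Rows 3 and 9 have the same {OrderID, Warehouse, CustID} value (OrderID=S77, Warehouse=M21, CustID=66) but are distinct tuples, so {OrderID, Warehouse, CustID} does not determine every attribute — not a superkey.

No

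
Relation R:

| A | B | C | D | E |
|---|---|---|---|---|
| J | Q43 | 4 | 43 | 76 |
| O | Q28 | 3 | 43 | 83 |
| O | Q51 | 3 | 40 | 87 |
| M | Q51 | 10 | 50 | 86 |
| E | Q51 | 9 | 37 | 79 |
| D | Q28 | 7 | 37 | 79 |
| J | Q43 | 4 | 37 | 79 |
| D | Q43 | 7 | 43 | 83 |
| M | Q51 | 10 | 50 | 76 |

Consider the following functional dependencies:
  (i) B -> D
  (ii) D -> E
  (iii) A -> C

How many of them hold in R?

1

(i) B -> D: B=Q43: 3 rows → D takes values {43, 37} — violation; B=Q28: 2 rows → D takes values {43, 37} — violation; B=Q51: 4 rows → D takes values {40, 50, 37} — violation — fails.
(ii) D -> E: D=43: 3 rows → E takes values {76, 83} — violation; D=50: 2 rows → E takes values {86, 76} — violation — fails.
(iii) A -> C: every LHS value maps to a single RHS value — holds.
1 of the 3 dependencies holds.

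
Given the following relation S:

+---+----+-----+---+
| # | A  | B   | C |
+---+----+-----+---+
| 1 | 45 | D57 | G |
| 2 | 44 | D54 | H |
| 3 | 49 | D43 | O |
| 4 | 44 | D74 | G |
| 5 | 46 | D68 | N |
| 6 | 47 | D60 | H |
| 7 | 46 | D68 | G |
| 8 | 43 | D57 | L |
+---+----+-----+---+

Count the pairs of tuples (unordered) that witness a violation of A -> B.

1

A=44: violating pairs (2,4) — 1 pair.
A=46: all 2 rows agree on B — 0 pairs.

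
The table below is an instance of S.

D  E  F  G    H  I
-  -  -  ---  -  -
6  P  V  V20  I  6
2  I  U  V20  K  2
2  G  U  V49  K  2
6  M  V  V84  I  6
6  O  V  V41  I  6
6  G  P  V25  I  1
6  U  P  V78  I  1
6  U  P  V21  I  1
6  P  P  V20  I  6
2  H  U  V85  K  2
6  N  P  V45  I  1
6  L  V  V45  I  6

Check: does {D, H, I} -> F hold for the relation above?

No

(D=6, H=I, I=6): 5 rows → F takes values {V, P} — violation
(D=2, H=K, I=2): 3 rows → F = U, U, U ✓
(D=6, H=I, I=1): 4 rows → F = P, P, P, P ✓
Two rows agree on {D, H, I} but differ on F, so {D, H, I} -> F does not hold.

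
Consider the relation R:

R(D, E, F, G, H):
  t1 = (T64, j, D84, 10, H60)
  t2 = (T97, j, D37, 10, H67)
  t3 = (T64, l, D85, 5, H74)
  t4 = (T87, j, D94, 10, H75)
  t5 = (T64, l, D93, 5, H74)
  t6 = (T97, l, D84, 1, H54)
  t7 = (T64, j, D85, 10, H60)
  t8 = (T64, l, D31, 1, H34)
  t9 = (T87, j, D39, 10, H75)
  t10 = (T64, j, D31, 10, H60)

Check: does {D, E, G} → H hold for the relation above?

Yes

(D=T64, E=j, G=10): rows 1, 7, 10 → H = H60, H60, H60 ✓
(D=T97, E=j, G=10): row 2 → H = H67 ✓
(D=T64, E=l, G=5): rows 3, 5 → H = H74, H74 ✓
(D=T87, E=j, G=10): rows 4, 9 → H = H75, H75 ✓
(D=T97, E=l, G=1): row 6 → H = H54 ✓
(D=T64, E=l, G=1): row 8 → H = H34 ✓
Every {D, E, G} value is associated with a single H value, so {D, E, G} → H holds.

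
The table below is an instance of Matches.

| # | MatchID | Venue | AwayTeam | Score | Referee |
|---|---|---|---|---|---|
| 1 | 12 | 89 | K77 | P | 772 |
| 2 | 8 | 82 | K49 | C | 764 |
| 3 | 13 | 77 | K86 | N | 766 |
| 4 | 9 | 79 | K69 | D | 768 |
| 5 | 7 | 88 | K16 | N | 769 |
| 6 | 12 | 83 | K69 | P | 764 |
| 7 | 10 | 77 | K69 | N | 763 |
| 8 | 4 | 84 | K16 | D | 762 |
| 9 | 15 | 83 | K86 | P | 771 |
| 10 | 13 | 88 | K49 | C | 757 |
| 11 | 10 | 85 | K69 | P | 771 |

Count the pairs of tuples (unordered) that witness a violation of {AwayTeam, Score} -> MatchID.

(AwayTeam=K49, Score=C): violating pairs (2,10) — 1 pair.
(AwayTeam=K69, Score=P): violating pairs (6,11) — 1 pair.

2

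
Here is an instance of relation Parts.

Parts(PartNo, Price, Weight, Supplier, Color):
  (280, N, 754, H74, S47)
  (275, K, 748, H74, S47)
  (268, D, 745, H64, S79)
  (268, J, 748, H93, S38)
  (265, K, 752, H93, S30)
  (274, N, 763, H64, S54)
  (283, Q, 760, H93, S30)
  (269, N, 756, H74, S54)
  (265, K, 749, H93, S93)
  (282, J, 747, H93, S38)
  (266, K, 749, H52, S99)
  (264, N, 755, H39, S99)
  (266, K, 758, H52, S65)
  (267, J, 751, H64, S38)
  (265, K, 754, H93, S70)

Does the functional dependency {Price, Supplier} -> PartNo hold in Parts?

(Price=N, Supplier=H74): 2 rows → PartNo takes values {280, 269} — violation
(Price=K, Supplier=H74): 1 row → PartNo = 275 ✓
(Price=D, Supplier=H64): 1 row → PartNo = 268 ✓
(Price=J, Supplier=H93): 2 rows → PartNo takes values {268, 282} — violation
(Price=K, Supplier=H93): 3 rows → PartNo = 265, 265, 265 ✓
(Price=N, Supplier=H64): 1 row → PartNo = 274 ✓
(Price=Q, Supplier=H93): 1 row → PartNo = 283 ✓
(Price=K, Supplier=H52): 2 rows → PartNo = 266, 266 ✓
(Price=N, Supplier=H39): 1 row → PartNo = 264 ✓
(Price=J, Supplier=H64): 1 row → PartNo = 267 ✓
Two rows agree on {Price, Supplier} but differ on PartNo, so {Price, Supplier} -> PartNo does not hold.

No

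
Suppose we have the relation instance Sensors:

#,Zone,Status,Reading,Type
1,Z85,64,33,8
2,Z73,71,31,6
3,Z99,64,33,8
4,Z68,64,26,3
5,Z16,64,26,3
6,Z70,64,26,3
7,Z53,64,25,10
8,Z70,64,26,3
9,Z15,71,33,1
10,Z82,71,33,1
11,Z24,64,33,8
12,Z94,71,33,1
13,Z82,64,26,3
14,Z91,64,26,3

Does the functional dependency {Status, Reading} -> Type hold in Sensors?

(Status=64, Reading=33): rows 1, 3, 11 → Type = 8, 8, 8 ✓
(Status=71, Reading=31): row 2 → Type = 6 ✓
(Status=64, Reading=26): rows 4, 5, 6, 8, 13, 14 → Type = 3, 3, 3, 3, 3, 3 ✓
(Status=64, Reading=25): row 7 → Type = 10 ✓
(Status=71, Reading=33): rows 9, 10, 12 → Type = 1, 1, 1 ✓
Every {Status, Reading} value is associated with a single Type value, so {Status, Reading} -> Type holds.

Yes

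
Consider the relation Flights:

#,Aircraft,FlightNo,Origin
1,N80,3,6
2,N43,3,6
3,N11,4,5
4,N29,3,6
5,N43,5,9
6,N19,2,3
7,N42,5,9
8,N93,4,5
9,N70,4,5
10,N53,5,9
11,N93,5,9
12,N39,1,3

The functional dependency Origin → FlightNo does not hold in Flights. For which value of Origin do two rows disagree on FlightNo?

Origin=6: rows 1, 2, 4 → FlightNo = 3, 3, 3 ✓
Origin=5: rows 3, 8, 9 → FlightNo = 4, 4, 4 ✓
Origin=9: rows 5, 7, 10, 11 → FlightNo = 5, 5, 5, 5 ✓
Origin=3: rows 6, 12 → FlightNo takes values {2, 1} — violation
The only Origin value with inconsistent FlightNo is Origin=3.

3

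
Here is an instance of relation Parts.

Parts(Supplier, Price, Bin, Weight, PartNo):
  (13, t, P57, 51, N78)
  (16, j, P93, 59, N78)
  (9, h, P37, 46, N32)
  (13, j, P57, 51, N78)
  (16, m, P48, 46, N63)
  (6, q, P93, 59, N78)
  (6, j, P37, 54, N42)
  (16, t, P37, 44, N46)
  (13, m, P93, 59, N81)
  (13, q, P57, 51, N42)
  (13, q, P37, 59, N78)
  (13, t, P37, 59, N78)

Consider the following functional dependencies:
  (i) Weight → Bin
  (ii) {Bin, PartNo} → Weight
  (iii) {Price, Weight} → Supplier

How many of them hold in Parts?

(i) Weight → Bin: Weight=59: 5 rows → Bin takes values {P93, P37} — violation; Weight=46: 2 rows → Bin takes values {P37, P48} — violation — fails.
(ii) {Bin, PartNo} → Weight: every LHS value maps to a single RHS value — holds.
(iii) {Price, Weight} → Supplier: (Price=q, Weight=59): 2 rows → Supplier takes values {6, 13} — violation — fails.
1 of the 3 dependencies holds.

1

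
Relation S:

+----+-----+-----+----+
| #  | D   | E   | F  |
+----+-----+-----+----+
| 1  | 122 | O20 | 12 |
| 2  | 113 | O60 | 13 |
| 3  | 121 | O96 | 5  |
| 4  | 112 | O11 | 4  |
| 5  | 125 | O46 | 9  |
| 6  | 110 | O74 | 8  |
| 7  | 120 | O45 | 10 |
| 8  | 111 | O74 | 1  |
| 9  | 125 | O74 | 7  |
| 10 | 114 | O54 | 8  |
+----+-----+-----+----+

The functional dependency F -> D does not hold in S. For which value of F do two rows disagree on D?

F=12: row 1 → D = 122 ✓
F=13: row 2 → D = 113 ✓
F=5: row 3 → D = 121 ✓
F=4: row 4 → D = 112 ✓
F=9: row 5 → D = 125 ✓
F=8: rows 6, 10 → D takes values {110, 114} — violation
F=10: row 7 → D = 120 ✓
F=1: row 8 → D = 111 ✓
F=7: row 9 → D = 125 ✓
The only F value with inconsistent D is F=8.

8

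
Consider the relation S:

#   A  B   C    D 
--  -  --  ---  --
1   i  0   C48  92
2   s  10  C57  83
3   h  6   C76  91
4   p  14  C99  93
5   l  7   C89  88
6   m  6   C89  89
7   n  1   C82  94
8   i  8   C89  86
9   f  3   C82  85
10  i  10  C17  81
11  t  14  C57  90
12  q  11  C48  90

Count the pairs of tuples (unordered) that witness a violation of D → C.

1

D=90: violating pairs (11,12) — 1 pair.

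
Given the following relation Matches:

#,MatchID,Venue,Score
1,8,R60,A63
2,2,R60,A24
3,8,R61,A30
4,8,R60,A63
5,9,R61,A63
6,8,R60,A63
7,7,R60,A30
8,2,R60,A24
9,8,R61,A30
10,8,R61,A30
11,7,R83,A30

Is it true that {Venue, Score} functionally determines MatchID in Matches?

Yes

(Venue=R60, Score=A63): rows 1, 4, 6 → MatchID = 8, 8, 8 ✓
(Venue=R60, Score=A24): rows 2, 8 → MatchID = 2, 2 ✓
(Venue=R61, Score=A30): rows 3, 9, 10 → MatchID = 8, 8, 8 ✓
(Venue=R61, Score=A63): row 5 → MatchID = 9 ✓
(Venue=R60, Score=A30): row 7 → MatchID = 7 ✓
(Venue=R83, Score=A30): row 11 → MatchID = 7 ✓
Every {Venue, Score} value is associated with a single MatchID value, so {Venue, Score} -> MatchID holds.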